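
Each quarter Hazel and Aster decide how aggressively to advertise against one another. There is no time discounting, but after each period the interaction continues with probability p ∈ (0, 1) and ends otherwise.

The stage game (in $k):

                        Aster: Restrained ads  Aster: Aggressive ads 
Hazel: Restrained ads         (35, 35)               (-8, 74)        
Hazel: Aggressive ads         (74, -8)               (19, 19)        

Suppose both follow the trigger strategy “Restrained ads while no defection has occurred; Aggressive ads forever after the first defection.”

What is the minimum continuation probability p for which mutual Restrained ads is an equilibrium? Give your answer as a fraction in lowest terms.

39/55

With no time discounting, the continuation probability p plays the role of the discount factor.
Grim-trigger IC: 35/(1−p) ≥ 74 + 19p/(1−p) ⇒ p ≥ (74−35)/(74−19) = 39/55.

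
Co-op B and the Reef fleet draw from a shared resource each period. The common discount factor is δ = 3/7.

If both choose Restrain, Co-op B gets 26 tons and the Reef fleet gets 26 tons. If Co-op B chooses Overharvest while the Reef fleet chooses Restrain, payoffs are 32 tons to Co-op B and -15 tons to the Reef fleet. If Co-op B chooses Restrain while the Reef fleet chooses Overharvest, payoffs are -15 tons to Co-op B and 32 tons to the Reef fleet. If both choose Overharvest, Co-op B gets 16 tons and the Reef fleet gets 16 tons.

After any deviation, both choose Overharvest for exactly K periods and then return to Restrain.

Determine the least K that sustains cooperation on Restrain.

2

IC: δ(1−δ^K)/(1−δ) ≥ (32−26)/(26−16) = 3/5.
With δ = 3/7: need 1 − δ^K ≥ 3/5·(1−3/7)/(3/7), i.e. δ^K ≤ 0.2000.
Since (3/7)^1 = 0.4286 and (3/7)^2 = 0.1837, the smallest such K is 2.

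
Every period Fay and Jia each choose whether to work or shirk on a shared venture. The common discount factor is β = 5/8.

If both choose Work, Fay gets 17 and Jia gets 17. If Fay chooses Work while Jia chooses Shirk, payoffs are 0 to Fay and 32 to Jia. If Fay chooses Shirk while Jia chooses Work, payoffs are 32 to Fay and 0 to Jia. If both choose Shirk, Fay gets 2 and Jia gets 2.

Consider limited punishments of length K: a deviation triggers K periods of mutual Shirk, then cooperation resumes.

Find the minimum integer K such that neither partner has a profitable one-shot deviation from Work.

IC: β(1−β^K)/(1−β) ≥ (32−17)/(17−2) = 1.
With β = 5/8: need 1 − β^K ≥ 1·(1−5/8)/(5/8), i.e. β^K ≤ 0.4000.
Since (5/8)^1 = 0.6250 and (5/8)^2 = 0.3906, the smallest such K is 2.

2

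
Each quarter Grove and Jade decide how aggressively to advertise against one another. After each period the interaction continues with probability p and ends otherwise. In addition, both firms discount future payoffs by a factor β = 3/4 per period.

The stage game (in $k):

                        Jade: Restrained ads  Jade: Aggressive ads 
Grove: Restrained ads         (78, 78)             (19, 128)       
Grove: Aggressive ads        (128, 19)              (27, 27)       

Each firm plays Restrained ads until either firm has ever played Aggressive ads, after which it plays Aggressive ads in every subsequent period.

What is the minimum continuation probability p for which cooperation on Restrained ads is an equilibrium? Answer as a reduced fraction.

200/303

With continuation probability p and discount β, the effective per-period discount factor is βp.
Grim-trigger IC: βp ≥ (128−78)/(128−27) = 50/101.
So p ≥ (50/101)/(3/4) = 200/303.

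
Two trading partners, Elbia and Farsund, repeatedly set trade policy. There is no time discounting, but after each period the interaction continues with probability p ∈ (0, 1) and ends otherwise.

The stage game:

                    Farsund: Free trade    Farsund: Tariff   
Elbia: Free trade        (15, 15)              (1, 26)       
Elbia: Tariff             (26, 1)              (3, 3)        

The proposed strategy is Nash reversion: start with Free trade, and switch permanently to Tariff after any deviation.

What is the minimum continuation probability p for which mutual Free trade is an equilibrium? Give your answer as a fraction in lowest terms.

11/23

Expected cooperation value is 15 + p·15 + p²·15 + … = 15/(1−p); deviation gives 26 + p·3/(1−p).
15 ≥ 26(1−p) + 3p ⇒ 23p ≥ 11 ⇒ p ≥ 11/23.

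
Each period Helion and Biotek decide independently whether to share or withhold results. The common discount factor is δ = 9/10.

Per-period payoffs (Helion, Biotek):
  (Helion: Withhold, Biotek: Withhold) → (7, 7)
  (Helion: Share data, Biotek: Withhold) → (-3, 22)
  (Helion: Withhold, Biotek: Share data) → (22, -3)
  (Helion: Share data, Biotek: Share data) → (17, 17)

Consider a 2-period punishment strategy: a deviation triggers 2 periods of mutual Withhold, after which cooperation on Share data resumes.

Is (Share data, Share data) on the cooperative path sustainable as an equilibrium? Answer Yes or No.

Yes

IC: δ+…+δ^2 ≥ (22−17)/(17−7) = 1/2.
At δ = 9/10: partial sum = 1.7100 ≥ 0.5000. Cooperation sustainable.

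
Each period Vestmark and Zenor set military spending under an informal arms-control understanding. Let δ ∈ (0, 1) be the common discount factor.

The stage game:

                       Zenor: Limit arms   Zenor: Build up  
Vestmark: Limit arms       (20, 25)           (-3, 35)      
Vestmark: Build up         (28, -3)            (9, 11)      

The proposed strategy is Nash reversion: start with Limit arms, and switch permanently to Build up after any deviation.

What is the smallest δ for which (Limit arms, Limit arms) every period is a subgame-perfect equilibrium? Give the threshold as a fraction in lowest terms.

Vestmark's threshold: (28−20)/(28−9) = 8/19.
Zenor's threshold: (35−25)/(35−11) = 5/12.
8/19 > 5/12, so Vestmark binds and δ* = 8/19.

8/19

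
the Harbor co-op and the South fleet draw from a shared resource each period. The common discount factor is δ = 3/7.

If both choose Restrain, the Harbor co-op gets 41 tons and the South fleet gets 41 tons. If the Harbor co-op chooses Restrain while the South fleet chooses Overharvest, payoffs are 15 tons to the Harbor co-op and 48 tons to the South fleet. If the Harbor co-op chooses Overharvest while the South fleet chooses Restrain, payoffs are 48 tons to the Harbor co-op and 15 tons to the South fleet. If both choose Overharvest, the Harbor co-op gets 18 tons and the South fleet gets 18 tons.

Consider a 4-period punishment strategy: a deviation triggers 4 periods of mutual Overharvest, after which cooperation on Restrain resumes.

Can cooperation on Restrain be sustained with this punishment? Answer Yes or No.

Yes

Comparing payoff streams over the 5 periods until play realigns: cooperate → 41(1+δ+…+δ^4); deviate → 48 + 18(δ+…+δ^4).
Cooperation is sustained iff (41−18)(δ+…+δ^4) ≥ 48−41.
δ+…+δ^4 = 3/7·(1−(3/7)^4)/(1−3/7) = 0.7247, and (48−41)/(41−18) = 0.3043.
0.7247 ≥ 0.3043, so cooperation is sustainable.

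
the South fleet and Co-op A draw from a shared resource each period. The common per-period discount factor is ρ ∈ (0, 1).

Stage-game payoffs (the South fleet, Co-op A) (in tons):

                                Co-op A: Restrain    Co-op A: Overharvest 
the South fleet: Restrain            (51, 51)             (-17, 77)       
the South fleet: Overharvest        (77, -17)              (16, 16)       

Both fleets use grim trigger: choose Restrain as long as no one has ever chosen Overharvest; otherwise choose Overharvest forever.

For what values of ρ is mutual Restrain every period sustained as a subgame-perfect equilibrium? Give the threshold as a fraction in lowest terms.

26/61

Under grim trigger the critical discount factor is (T−C)/(T−P) with T = 77, C = 51, P = 16.
ρ* = (77−51)/(77−16) = 26/61.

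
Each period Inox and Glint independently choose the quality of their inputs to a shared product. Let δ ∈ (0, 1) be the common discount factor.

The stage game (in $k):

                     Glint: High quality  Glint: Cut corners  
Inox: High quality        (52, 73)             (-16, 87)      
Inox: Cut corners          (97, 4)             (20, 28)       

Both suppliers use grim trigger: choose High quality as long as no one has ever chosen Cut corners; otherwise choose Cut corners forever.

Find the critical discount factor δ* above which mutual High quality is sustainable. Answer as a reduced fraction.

45/77

Inox: cooperation gives 52 each period; deviation gives 97 once then 20 forever.
  52/(1−δ) ≥ 97 + 20δ/(1−δ) ⇒ δ ≥ 45/77.
Glint: cooperation gives 73 each period; deviation gives 87 once then 28 forever.
  δ ≥ 14/59.
Both must hold, so the binding constraint is Inox's: δ ≥ 45/77.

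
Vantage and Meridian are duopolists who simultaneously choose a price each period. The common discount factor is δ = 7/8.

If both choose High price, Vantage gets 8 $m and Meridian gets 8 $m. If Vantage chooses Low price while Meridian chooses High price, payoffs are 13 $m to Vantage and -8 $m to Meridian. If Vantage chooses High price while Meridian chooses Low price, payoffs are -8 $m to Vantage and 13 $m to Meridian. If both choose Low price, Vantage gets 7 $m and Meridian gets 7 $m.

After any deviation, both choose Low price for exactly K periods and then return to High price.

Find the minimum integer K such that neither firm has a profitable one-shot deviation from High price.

No profitable deviation requires (8−7)(δ+…+δ^K) ≥ 13−8, i.e. δ+…+δ^K ≥ 5 ≈ 5.0000.
With δ = 7/8, the partial sums are K=1: 0.8750, K=2: 1.6406, …, K=8: 4.5947, K=9: 4.8954, K=10: 5.1585.
K = 10 is the first length at which the sum reaches 5.0000.

10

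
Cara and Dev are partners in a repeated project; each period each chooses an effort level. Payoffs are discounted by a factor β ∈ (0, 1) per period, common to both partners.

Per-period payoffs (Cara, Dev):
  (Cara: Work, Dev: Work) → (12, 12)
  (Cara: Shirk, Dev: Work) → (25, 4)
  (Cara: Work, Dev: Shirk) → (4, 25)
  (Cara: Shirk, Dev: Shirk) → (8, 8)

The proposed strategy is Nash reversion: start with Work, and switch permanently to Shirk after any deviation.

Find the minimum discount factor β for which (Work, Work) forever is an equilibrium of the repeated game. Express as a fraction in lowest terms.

Under grim trigger the critical discount factor is (T−C)/(T−P) with T = 25, C = 12, P = 8.
β* = (25−12)/(25−8) = 13/17.

13/17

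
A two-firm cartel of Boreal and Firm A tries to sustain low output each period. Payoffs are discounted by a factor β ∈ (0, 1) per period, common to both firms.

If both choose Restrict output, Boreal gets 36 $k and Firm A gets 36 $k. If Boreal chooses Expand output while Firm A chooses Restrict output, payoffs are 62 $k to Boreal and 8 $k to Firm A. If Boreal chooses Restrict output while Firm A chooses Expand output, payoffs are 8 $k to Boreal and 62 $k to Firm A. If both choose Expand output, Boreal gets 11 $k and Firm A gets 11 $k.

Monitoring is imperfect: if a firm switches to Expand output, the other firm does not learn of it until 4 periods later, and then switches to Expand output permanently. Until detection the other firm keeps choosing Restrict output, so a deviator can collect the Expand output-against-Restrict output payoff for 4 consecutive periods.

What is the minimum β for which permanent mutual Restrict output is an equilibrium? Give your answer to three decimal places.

0.845

A deviator earns 62 for 4 periods, then 11 forever; cooperating earns 36 forever. Multiplying the IC by (1−β):
36 ≥ 62(1−β^4) + 11β^4, so 51·β^4 ≥ 26 and β^4 ≥ 26/51.
β ≥ (26/51)^(1/4) ≈ 0.845.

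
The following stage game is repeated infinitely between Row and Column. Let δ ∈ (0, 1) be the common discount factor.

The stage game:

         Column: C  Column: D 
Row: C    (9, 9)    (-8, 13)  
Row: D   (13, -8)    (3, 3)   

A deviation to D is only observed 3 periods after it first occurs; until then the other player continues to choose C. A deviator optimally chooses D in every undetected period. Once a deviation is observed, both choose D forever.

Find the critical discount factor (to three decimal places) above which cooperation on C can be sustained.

0.737

Deviating for the 3 undetected periods gains 13−9 = 4 per period over cooperation, then loses 9−3 = 6 per period forever once punishment starts.
Gain: 4(1 + δ + … + δ^2); loss: 6·δ^3/(1−δ).
No profitable deviation ⇔ 4(1−δ^3) ≤ 6·δ^3, i.e. δ^3 ≥ 4/(4+6) = 2/5.
Hence δ ≥ (2/5)^(1/3) ≈ 0.737.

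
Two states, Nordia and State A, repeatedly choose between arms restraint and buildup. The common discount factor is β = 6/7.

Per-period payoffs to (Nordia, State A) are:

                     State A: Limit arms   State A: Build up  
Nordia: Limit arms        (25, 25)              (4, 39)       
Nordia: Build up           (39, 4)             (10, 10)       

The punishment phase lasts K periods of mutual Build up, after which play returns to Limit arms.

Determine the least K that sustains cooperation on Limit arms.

IC: β(1−β^K)/(1−β) ≥ (39−25)/(25−10) = 14/15.
With β = 6/7: need 1 − β^K ≥ 14/15·(1−6/7)/(6/7), i.e. β^K ≤ 0.8444.
Since (6/7)^1 = 0.8571 and (6/7)^2 = 0.7347, the smallest such K is 2.

2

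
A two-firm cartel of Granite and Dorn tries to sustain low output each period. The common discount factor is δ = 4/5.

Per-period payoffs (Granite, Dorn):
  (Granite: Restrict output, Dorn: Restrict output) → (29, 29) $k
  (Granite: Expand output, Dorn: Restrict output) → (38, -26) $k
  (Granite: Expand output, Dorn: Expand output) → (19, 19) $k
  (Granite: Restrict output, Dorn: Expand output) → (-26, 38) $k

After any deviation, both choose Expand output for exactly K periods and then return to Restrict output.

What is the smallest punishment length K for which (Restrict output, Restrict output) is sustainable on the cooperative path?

Need Σ_{k=1}^{K} δ^k ≥ (38−29)/(29−19) = 0.9000 at δ = 4/5.
At K = 1 the sum is 0.8000 < 0.9000; at K = 2 it is 1.4400 ≥ 0.9000.
So the minimum punishment length is K = 2.

2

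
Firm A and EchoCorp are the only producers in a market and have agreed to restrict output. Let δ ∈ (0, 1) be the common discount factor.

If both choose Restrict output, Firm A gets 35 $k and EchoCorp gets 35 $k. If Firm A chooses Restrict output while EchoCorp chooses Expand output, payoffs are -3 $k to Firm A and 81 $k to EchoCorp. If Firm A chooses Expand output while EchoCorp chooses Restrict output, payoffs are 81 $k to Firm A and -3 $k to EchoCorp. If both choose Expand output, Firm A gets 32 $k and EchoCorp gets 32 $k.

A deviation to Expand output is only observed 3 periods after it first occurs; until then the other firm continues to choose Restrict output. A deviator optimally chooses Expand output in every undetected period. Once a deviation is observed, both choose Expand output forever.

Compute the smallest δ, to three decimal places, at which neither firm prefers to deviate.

0.979

The best deviation is to choose Expand output for all 3 undetected periods, earning 81 each, then 32 forever once detected.
Deviation value: 81(1−δ^3)/(1−δ) + 32δ^3/(1−δ); cooperation value: 35/(1−δ).
IC: 35 ≥ 81(1−δ^3) + 32δ^3 = 81 − 49δ^3.
So δ^3 ≥ 46/49, giving δ ≥ (46/49)^(1/3) ≈ 0.979.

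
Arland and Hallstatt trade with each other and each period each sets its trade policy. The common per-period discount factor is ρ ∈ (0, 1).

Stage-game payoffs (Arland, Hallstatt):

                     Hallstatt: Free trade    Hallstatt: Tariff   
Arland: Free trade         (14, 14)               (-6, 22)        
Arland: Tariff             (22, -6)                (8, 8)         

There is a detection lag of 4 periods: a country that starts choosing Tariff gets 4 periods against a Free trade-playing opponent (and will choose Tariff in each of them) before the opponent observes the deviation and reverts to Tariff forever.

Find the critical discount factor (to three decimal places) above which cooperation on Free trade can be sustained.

Deviating for the 4 undetected periods gains 22−14 = 8 per period over cooperation, then loses 14−8 = 6 per period forever once punishment starts.
Gain: 8(1 + ρ + … + ρ^3); loss: 6·ρ^4/(1−ρ).
No profitable deviation ⇔ 8(1−ρ^4) ≤ 6·ρ^4, i.e. ρ^4 ≥ 8/(8+6) = 4/7.
Hence ρ ≥ (4/7)^(1/4) ≈ 0.869.

0.869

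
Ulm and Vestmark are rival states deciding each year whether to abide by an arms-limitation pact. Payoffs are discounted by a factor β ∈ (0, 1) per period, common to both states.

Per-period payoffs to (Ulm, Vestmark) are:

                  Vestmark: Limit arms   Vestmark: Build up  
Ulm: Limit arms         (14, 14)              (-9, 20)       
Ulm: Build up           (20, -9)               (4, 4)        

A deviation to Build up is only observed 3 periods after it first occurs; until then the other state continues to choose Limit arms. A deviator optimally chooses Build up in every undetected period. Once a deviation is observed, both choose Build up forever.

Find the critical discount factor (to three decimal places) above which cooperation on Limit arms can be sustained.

The best deviation is to choose Build up for all 3 undetected periods, earning 20 each, then 4 forever once detected.
Deviation value: 20(1−β^3)/(1−β) + 4β^3/(1−β); cooperation value: 14/(1−β).
IC: 14 ≥ 20(1−β^3) + 4β^3 = 20 − 16β^3.
So β^3 ≥ 6/16 = 3/8, giving β ≥ (3/8)^(1/3) ≈ 0.721.

0.721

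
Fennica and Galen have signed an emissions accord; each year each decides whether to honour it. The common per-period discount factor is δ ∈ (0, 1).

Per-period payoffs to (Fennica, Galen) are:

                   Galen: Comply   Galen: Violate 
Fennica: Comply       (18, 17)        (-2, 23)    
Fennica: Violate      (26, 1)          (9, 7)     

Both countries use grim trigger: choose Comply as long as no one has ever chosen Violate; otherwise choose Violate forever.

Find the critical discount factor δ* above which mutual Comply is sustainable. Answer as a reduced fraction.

8/17

For Fennica: deviation gain 26−18 = 8, per-period punishment loss 18−9 = 9. IC gives δ ≥ 8/17.
For Galen: gain 6, loss 10 per period, so δ ≥ 6/16 = 3/8.
The tighter constraint is Fennica's, so cooperation needs δ ≥ 8/17.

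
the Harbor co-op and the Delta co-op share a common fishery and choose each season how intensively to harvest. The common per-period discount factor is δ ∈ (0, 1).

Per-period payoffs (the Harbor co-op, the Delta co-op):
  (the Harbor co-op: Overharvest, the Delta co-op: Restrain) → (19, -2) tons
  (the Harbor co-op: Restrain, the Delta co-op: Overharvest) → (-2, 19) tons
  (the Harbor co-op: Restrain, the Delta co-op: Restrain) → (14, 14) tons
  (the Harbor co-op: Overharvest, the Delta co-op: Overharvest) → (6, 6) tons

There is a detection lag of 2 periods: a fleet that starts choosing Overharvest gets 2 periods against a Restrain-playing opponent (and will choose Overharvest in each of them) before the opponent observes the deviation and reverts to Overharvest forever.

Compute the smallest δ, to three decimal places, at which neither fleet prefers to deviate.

A deviator earns 19 for 2 periods, then 6 forever; cooperating earns 14 forever. Multiplying the IC by (1−δ):
14 ≥ 19(1−δ^2) + 6δ^2, so 13·δ^2 ≥ 5 and δ^2 ≥ 5/13.
δ ≥ (5/13)^(1/2) ≈ 0.620.

0.620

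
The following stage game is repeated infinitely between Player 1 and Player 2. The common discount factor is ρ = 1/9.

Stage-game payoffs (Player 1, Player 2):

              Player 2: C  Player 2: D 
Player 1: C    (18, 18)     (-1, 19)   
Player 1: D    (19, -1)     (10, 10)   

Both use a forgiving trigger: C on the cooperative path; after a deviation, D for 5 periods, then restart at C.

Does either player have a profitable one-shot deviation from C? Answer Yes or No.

Yes

IC: ρ+…+ρ^5 ≥ (19−18)/(18−10) = 1/8.
At ρ = 1/9: partial sum = 0.1250 < 0.1250. Cooperation not sustainable.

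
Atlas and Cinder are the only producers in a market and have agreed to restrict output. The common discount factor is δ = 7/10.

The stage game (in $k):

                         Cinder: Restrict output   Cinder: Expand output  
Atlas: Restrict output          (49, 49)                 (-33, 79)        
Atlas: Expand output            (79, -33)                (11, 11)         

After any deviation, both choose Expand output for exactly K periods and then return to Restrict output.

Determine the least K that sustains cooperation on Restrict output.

2

Need Σ_{k=1}^{K} δ^k ≥ (79−49)/(49−11) = 0.7895 at δ = 7/10.
At K = 1 the sum is 0.7000 < 0.7895; at K = 2 it is 1.1900 ≥ 0.7895.
So the minimum punishment length is K = 2.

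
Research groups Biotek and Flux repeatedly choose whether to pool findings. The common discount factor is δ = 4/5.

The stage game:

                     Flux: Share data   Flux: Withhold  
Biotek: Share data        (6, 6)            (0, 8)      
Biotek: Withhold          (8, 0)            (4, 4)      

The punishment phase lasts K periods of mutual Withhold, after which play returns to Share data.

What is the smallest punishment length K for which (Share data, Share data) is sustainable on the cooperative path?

2

Need Σ_{k=1}^{K} δ^k ≥ (8−6)/(6−4) = 1.0000 at δ = 4/5.
At K = 1 the sum is 0.8000 < 1.0000; at K = 2 it is 1.4400 ≥ 1.0000.
So the minimum punishment length is K = 2.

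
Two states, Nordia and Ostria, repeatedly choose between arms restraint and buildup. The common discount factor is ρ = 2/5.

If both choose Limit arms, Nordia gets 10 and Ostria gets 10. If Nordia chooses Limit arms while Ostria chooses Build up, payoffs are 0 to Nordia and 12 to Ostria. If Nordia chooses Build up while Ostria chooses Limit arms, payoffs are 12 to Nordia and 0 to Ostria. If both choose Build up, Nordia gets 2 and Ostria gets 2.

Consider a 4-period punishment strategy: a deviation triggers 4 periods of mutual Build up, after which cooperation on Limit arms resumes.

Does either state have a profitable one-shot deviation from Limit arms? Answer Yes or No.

No

IC: ρ+…+ρ^4 ≥ (12−10)/(10−2) = 1/4.
At ρ = 2/5: partial sum = 0.6496 ≥ 0.2500. Cooperation sustainable.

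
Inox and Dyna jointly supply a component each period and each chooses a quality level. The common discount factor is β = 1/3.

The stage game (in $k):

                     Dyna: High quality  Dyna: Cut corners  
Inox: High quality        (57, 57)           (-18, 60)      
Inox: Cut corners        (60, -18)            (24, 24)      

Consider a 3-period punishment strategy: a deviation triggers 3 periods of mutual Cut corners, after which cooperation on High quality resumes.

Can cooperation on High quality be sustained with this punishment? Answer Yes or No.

Comparing payoff streams over the 4 periods until play realigns: cooperate → 57(1+β+…+β^3); deviate → 60 + 24(β+…+β^3).
Cooperation is sustained iff (57−24)(β+…+β^3) ≥ 60−57.
β+…+β^3 = 1/3·(1−(1/3)^3)/(1−1/3) = 0.4815, and (60−57)/(57−24) = 0.0909.
0.4815 ≥ 0.0909, so cooperation is sustainable.

Yes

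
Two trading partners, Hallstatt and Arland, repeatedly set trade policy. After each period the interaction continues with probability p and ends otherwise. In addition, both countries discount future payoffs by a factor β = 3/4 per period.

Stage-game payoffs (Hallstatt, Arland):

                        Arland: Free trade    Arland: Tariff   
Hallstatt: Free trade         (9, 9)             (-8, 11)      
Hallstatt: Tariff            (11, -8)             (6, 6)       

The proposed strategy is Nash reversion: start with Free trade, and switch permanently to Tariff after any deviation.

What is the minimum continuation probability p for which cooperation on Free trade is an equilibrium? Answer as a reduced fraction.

8/15

With continuation probability p and discount β, the effective per-period discount factor is βp.
Grim-trigger IC: βp ≥ (11−9)/(11−6) = 2/5.
So p ≥ (2/5)/(3/4) = 8/15.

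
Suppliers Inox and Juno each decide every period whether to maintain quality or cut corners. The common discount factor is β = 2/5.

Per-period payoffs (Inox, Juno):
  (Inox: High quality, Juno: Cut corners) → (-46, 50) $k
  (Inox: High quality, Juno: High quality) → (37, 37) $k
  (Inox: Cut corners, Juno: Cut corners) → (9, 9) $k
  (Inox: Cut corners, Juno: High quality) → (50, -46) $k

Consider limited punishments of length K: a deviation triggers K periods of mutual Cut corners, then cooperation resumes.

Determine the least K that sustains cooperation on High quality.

Need Σ_{k=1}^{K} β^k ≥ (50−37)/(37−9) = 0.4643 at β = 2/5.
At K = 1 the sum is 0.4000 < 0.4643; at K = 2 it is 0.5600 ≥ 0.4643.
So the minimum punishment length is K = 2.

2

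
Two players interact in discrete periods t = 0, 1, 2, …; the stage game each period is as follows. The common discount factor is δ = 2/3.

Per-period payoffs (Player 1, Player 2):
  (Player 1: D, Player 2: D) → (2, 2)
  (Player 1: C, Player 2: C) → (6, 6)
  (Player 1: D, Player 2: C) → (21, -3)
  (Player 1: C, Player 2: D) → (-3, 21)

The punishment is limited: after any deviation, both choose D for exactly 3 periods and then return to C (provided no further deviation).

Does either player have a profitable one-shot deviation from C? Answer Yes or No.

Comparing payoff streams over the 4 periods until play realigns: cooperate → 6(1+δ+…+δ^3); deviate → 21 + 2(δ+…+δ^3).
Cooperation is sustained iff (6−2)(δ+…+δ^3) ≥ 21−6.
δ+…+δ^3 = 2/3·(1−(2/3)^3)/(1−2/3) = 1.4074, and (21−6)/(6−2) = 3.7500.
1.4074 < 3.7500, so cooperation is not sustainable.

Yes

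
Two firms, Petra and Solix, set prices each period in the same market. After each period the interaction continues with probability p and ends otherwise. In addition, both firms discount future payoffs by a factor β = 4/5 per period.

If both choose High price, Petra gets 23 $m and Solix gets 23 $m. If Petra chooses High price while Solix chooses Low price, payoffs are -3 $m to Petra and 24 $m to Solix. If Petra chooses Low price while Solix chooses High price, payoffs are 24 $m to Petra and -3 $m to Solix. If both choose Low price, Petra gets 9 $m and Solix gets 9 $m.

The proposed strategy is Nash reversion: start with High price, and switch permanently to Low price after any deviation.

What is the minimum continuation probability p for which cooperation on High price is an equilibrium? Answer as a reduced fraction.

1/12

Expected continuation weight on next period's payoff is β·p = 4/5·p, which plays the role of the discount factor.
Cooperation requires 4/5·p ≥ (24−23)/(24−9) = 1/15, hence p ≥ 1/12.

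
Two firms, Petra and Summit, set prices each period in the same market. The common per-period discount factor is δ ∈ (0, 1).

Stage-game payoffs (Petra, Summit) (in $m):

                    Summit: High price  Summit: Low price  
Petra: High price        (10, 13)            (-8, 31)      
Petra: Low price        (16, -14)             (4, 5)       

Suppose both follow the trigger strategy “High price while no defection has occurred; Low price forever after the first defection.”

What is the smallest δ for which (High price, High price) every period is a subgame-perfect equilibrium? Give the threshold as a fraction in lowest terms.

For Petra: deviation gain 16−10 = 6, per-period punishment loss 10−4 = 6. IC gives δ ≥ 6/12 = 1/2.
For Summit: gain 18, loss 8 per period, so δ ≥ 18/26 = 9/13.
The tighter constraint is Summit's, so cooperation needs δ ≥ 9/13.

9/13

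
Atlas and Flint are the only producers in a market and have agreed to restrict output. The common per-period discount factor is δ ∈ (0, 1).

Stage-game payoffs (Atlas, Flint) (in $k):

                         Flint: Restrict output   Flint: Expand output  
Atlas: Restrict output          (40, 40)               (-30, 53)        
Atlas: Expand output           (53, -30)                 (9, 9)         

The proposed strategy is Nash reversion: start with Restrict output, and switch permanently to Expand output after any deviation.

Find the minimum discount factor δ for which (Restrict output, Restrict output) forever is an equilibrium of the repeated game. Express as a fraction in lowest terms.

13/44

One-period gain from deviating is 53 − 40 = 13. The loss is 40 − 9 = 31 in every subsequent period, with present value 31·δ/(1−δ).
Deviation is unprofitable when 31·δ/(1−δ) ≥ 13, i.e. δ/(1−δ) ≥ 13/31.
Equivalently δ ≥ 13/(13+31) = 13/44.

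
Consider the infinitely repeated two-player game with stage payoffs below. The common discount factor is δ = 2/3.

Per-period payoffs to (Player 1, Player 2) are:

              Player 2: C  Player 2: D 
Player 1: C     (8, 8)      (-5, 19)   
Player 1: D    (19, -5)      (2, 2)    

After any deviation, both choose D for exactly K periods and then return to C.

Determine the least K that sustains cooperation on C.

7

IC: δ(1−δ^K)/(1−δ) ≥ (19−8)/(8−2) = 11/6.
With δ = 2/3: need 1 − δ^K ≥ 11/6·(1−2/3)/(2/3), i.e. δ^K ≤ 0.0833.
Since (2/3)^6 = 0.0878 and (2/3)^7 = 0.0585, the smallest such K is 7.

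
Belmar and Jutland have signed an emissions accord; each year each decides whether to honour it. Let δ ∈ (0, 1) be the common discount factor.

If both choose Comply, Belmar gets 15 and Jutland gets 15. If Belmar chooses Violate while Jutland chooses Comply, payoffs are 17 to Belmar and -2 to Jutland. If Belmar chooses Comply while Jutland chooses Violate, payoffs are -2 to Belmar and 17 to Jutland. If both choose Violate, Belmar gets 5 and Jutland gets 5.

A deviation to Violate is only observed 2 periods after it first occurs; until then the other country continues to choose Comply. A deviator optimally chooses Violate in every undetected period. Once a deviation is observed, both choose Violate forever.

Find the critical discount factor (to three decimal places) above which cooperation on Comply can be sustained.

0.408

The best deviation is to choose Violate for all 2 undetected periods, earning 17 each, then 5 forever once detected.
Deviation value: 17(1−δ^2)/(1−δ) + 5δ^2/(1−δ); cooperation value: 15/(1−δ).
IC: 15 ≥ 17(1−δ^2) + 5δ^2 = 17 − 12δ^2.
So δ^2 ≥ 2/12 = 1/6, giving δ ≥ (1/6)^(1/2) ≈ 0.408.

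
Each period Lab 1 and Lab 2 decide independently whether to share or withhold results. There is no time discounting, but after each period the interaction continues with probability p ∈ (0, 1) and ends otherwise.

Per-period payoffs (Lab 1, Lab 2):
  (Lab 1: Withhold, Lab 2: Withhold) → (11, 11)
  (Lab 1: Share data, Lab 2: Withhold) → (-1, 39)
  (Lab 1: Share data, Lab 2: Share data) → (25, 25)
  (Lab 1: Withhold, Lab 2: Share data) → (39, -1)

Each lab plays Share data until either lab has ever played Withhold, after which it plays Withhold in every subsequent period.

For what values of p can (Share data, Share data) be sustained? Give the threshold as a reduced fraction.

1/2

Expected cooperation value is 25 + p·25 + p²·25 + … = 25/(1−p); deviation gives 39 + p·11/(1−p).
25 ≥ 39(1−p) + 11p ⇒ 28p ≥ 14 ⇒ p ≥ 14/28 = 1/2.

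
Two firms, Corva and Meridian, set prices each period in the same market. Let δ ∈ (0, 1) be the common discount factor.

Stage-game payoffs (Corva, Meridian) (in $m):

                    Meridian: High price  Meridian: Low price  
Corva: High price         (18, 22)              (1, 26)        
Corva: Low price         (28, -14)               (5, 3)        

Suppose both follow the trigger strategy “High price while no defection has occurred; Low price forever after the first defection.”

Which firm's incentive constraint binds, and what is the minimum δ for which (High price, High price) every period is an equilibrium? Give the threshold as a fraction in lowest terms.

For Corva: deviation gain 28−18 = 10, per-period punishment loss 18−5 = 13. IC gives δ ≥ 10/23.
For Meridian: gain 4, loss 19 per period, so δ ≥ 4/23.
The tighter constraint is Corva's, so cooperation needs δ ≥ 10/23.

Corva; δ ≥ 10/23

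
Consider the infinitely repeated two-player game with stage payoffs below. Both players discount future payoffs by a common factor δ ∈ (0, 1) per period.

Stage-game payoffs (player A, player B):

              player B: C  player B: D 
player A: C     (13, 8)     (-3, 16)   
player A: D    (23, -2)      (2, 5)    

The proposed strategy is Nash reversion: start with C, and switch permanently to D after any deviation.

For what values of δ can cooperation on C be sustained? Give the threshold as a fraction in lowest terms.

8/11

For player A: deviation gain 23−13 = 10, per-period punishment loss 13−2 = 11. IC gives δ ≥ 10/21.
For player B: gain 8, loss 3 per period, so δ ≥ 8/11.
The tighter constraint is player B's, so cooperation needs δ ≥ 8/11.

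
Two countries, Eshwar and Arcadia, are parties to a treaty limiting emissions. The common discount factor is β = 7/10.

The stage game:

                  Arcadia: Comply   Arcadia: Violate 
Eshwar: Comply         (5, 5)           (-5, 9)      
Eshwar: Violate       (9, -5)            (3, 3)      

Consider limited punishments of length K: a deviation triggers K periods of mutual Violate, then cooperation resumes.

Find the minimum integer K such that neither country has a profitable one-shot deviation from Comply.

No profitable deviation requires (5−3)(β+…+β^K) ≥ 9−5, i.e. β+…+β^K ≥ 2 ≈ 2.0000.
With β = 7/10, the partial sums are K=1: 0.7000, K=2: 1.1900, K=3: 1.5330, K=4: 1.7731, K=5: 1.9412, K=6: 2.0588.
K = 6 is the first length at which the sum reaches 2.0000.

6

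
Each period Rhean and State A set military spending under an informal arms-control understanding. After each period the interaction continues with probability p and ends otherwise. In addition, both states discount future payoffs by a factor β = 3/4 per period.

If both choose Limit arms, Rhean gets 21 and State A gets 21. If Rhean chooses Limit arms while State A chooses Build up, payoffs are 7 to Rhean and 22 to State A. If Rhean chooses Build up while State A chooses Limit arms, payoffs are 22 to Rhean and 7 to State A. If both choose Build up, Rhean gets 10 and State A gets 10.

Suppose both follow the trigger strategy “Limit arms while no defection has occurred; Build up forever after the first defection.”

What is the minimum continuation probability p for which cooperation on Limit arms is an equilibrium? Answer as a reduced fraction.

Expected continuation weight on next period's payoff is β·p = 3/4·p, which plays the role of the discount factor.
Cooperation requires 3/4·p ≥ (22−21)/(22−10) = 1/12, hence p ≥ 1/9.

1/9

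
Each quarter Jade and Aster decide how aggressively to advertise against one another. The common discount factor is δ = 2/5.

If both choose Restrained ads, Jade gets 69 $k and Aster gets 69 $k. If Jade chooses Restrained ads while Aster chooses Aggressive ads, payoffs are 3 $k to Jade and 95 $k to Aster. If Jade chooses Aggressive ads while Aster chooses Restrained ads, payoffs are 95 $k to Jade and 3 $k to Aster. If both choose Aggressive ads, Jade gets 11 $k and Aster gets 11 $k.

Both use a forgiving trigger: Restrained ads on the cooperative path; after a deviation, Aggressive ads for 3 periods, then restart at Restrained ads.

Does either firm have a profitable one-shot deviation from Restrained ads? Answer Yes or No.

No

A one-shot deviation gives 95 now, then 11 for 3 periods, then back to 69.
Gain from deviating: (95−69) today; loss: (69−11) in each of the next 3 periods.
No-deviation condition: (69−11)(δ+…+δ^3) ≥ 95−69, i.e. δ+…+δ^3 ≥ 13/29.
At δ = 2/5: δ+…+δ^3 = 0.6240 ≥ 0.4483.
So cooperation is sustainable.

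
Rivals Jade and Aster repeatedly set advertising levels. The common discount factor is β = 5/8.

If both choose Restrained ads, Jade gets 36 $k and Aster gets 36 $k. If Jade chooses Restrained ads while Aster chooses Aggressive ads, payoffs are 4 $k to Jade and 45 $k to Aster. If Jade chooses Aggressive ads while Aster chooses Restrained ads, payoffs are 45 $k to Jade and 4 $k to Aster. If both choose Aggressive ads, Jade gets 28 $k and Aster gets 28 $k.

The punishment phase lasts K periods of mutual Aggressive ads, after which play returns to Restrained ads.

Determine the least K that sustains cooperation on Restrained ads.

3

No profitable deviation requires (36−28)(β+…+β^K) ≥ 45−36, i.e. β+…+β^K ≥ 9/8 ≈ 1.1250.
With β = 5/8, the partial sums are K=1: 0.6250, K=2: 1.0156, K=3: 1.2598.
K = 3 is the first length at which the sum reaches 1.1250.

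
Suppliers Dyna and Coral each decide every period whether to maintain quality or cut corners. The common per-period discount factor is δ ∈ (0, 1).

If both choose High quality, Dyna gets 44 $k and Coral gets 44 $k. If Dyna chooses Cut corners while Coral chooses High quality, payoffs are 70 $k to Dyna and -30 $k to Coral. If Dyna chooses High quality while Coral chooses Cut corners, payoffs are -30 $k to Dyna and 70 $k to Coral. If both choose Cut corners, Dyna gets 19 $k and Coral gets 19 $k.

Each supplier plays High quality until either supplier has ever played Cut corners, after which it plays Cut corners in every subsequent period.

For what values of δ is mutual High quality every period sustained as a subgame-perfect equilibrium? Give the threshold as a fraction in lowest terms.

26/51

Cooperation forever yields 44 each period: 44/(1−δ).
Deviating yields 70 once, then 19 forever: 70 + 19δ/(1−δ).
No profitable deviation requires 44/(1−δ) ≥ 70 + 19δ/(1−δ).
Multiplying by (1−δ): 44 ≥ 70(1−δ) + 19δ = 70 − 51δ.
So 51δ ≥ 26, i.e. δ ≥ 26/51.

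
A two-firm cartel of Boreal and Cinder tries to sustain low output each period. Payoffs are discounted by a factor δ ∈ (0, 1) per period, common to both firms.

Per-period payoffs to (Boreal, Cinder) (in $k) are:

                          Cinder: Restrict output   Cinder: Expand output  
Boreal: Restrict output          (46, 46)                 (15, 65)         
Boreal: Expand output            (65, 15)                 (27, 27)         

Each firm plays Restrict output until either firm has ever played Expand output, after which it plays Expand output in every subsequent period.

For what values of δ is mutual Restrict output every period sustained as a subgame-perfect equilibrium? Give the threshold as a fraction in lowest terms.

Under grim trigger the critical discount factor is (T−C)/(T−P) with T = 65, C = 46, P = 27.
δ* = (65−46)/(65−27) = 19/38 = 1/2.

1/2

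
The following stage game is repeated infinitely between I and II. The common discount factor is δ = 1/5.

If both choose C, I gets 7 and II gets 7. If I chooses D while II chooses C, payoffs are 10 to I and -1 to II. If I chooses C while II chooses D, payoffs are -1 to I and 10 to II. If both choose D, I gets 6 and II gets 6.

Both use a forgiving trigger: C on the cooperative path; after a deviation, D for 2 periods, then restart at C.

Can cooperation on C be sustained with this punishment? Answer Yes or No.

No

IC: δ+…+δ^2 ≥ (10−7)/(7−6) = 3.
At δ = 1/5: partial sum = 0.2400 < 3.0000. Cooperation not sustainable.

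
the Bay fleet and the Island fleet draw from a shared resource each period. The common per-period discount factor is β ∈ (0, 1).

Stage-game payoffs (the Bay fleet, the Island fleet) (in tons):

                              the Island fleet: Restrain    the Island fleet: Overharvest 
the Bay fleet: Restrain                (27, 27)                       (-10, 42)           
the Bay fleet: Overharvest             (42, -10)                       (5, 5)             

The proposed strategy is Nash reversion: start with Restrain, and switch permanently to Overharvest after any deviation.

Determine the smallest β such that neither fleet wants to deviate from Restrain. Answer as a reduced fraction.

15/37

27/(1−β) ≥ 42 + 5β/(1−β)
27 ≥ 42 − 37β
β ≥ 15/37.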